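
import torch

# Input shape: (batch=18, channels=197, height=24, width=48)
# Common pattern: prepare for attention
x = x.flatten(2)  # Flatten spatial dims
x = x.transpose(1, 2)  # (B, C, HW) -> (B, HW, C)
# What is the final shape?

Input shape: (18, 197, 24, 48)
  -> after flatten(2): (18, 197, 1152)
Output shape: (18, 1152, 197)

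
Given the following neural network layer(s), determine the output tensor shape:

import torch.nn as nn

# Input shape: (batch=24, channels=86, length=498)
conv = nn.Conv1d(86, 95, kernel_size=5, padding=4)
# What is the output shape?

Input shape: (24, 86, 498)
Output shape: (24, 95, 502)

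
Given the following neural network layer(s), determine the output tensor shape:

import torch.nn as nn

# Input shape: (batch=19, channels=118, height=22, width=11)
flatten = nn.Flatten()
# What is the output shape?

Input shape: (19, 118, 22, 11)
Output shape: (19, 28556)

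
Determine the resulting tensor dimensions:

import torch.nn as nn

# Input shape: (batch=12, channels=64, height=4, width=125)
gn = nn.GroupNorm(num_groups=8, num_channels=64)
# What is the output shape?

Input shape: (12, 64, 4, 125)
Output shape: (12, 64, 4, 125)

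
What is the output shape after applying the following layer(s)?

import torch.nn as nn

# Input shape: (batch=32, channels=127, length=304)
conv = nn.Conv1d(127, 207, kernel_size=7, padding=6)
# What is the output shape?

Input shape: (32, 127, 304)
Output shape: (32, 207, 310)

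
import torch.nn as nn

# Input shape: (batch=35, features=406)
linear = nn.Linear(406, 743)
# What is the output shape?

Input shape: (35, 406)
Output shape: (35, 743)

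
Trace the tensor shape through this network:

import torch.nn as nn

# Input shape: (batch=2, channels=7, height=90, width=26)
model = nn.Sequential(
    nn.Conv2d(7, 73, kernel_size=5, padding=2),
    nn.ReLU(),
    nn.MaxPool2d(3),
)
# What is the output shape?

Input shape: (2, 7, 90, 26)
  -> after Conv2d: (2, 73, 90, 26)
  -> after ReLU: (2, 73, 90, 26)
Output shape: (2, 73, 30, 8)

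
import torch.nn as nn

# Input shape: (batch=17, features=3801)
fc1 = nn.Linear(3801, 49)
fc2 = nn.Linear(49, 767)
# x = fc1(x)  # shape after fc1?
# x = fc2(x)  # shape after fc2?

Input shape: (17, 3801)
  -> after fc1: (17, 49)
Output shape: (17, 767)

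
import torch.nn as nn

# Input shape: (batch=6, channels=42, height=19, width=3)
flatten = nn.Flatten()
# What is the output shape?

Input shape: (6, 42, 19, 3)
Output shape: (6, 2394)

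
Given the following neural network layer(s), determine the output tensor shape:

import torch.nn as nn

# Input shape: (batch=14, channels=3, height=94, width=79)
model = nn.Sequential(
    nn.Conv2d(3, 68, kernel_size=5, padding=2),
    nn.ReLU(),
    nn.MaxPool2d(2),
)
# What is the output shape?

Input shape: (14, 3, 94, 79)
  -> after Conv2d: (14, 68, 94, 79)
  -> after ReLU: (14, 68, 94, 79)
Output shape: (14, 68, 47, 39)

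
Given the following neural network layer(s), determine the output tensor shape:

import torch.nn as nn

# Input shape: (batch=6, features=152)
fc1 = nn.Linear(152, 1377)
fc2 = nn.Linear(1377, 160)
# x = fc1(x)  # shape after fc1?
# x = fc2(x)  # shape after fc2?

Input shape: (6, 152)
  -> after fc1: (6, 1377)
Output shape: (6, 160)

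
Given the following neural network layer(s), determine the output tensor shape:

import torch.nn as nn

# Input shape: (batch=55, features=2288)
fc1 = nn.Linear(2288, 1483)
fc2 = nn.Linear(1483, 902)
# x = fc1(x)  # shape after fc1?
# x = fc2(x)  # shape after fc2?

Input shape: (55, 2288)
  -> after fc1: (55, 1483)
Output shape: (55, 902)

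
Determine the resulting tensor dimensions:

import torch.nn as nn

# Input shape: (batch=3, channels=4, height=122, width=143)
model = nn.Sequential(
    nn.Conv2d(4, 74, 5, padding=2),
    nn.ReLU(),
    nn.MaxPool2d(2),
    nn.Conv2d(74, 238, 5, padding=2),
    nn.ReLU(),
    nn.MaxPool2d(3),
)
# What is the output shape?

Input shape: (3, 4, 122, 143)
  -> after first Conv2d: (3, 74, 122, 143)
  -> after first MaxPool2d: (3, 74, 61, 71)
  -> after second Conv2d: (3, 238, 61, 71)
Output shape: (3, 238, 20, 23)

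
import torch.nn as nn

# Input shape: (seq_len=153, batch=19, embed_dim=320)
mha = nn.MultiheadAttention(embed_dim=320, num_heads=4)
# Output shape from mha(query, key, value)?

Input shape: (153, 19, 320)
Output shape: (153, 19, 320)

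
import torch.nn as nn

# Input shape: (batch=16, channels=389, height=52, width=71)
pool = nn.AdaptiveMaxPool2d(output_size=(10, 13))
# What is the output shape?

Input shape: (16, 389, 52, 71)
Output shape: (16, 389, 10, 13)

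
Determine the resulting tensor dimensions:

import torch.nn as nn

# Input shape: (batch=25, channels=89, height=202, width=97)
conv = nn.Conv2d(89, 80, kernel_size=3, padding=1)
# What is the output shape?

Input shape: (25, 89, 202, 97)
Output shape: (25, 80, 202, 97)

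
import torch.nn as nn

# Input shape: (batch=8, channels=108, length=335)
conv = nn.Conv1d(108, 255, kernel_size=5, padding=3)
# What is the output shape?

Input shape: (8, 108, 335)
Output shape: (8, 255, 337)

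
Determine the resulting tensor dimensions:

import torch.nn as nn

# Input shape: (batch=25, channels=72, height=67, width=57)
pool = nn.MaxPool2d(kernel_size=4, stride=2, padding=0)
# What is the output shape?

Input shape: (25, 72, 67, 57)
Output shape: (25, 72, 32, 27)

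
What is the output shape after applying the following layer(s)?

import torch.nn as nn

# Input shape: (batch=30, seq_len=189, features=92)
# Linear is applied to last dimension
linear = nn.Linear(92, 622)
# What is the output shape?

Input shape: (30, 189, 92)
Output shape: (30, 189, 622)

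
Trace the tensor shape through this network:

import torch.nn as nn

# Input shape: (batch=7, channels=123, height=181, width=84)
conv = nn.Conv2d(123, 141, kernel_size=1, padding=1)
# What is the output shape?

Input shape: (7, 123, 181, 84)
Output shape: (7, 141, 183, 86)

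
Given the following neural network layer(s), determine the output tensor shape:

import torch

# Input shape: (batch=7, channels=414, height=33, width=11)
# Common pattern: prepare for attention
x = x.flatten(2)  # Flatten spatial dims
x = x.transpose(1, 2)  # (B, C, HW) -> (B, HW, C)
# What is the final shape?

Input shape: (7, 414, 33, 11)
  -> after flatten(2): (7, 414, 363)
Output shape: (7, 363, 414)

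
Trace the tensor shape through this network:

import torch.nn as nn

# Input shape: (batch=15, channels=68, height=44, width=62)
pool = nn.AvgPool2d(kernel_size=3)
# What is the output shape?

Input shape: (15, 68, 44, 62)
Output shape: (15, 68, 14, 20)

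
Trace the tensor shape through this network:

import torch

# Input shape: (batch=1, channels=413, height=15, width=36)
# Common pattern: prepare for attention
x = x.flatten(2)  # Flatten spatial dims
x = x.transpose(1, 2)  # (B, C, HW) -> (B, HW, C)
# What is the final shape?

Input shape: (1, 413, 15, 36)
  -> after flatten(2): (1, 413, 540)
Output shape: (1, 540, 413)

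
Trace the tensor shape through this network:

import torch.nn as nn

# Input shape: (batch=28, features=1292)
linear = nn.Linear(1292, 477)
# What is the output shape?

Input shape: (28, 1292)
Output shape: (28, 477)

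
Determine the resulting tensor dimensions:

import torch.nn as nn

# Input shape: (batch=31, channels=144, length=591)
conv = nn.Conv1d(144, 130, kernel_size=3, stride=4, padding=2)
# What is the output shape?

Input shape: (31, 144, 591)
Output shape: (31, 130, 149)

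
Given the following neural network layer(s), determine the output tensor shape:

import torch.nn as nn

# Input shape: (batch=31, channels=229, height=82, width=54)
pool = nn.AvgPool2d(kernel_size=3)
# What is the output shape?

Input shape: (31, 229, 82, 54)
Output shape: (31, 229, 27, 18)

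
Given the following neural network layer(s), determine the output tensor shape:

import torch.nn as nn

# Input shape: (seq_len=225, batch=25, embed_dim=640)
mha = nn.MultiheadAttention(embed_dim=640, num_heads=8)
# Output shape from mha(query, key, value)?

Input shape: (225, 25, 640)
Output shape: (225, 25, 640)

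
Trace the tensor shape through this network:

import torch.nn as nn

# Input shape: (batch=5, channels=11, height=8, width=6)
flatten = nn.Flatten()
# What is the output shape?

Input shape: (5, 11, 8, 6)
Output shape: (5, 528)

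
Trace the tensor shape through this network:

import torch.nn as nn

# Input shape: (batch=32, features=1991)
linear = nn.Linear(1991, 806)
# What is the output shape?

Input shape: (32, 1991)
Output shape: (32, 806)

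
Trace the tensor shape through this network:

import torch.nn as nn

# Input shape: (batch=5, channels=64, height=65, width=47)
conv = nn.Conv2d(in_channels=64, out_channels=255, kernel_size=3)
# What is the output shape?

Input shape: (5, 64, 65, 47)
Output shape: (5, 255, 63, 45)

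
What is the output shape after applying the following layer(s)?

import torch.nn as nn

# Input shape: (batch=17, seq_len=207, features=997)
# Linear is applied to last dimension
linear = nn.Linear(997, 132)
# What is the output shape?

Input shape: (17, 207, 997)
Output shape: (17, 207, 132)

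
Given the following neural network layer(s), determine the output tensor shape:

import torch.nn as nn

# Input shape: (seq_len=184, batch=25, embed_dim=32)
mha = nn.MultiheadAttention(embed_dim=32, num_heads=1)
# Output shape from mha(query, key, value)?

Input shape: (184, 25, 32)
Output shape: (184, 25, 32)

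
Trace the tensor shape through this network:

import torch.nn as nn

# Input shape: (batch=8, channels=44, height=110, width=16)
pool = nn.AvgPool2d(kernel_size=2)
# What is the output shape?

Input shape: (8, 44, 110, 16)
Output shape: (8, 44, 55, 8)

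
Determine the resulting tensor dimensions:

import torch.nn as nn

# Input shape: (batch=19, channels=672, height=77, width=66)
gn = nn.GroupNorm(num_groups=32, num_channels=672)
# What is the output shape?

Input shape: (19, 672, 77, 66)
Output shape: (19, 672, 77, 66)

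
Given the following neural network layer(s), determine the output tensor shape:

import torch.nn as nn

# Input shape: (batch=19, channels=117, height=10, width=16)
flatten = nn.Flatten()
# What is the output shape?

Input shape: (19, 117, 10, 16)
Output shape: (19, 18720)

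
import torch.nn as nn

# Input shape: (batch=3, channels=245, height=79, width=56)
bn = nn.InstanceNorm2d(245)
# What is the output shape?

Input shape: (3, 245, 79, 56)
Output shape: (3, 245, 79, 56)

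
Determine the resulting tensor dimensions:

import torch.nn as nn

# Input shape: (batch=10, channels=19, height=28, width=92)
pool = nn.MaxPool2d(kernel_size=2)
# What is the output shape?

Input shape: (10, 19, 28, 92)
Output shape: (10, 19, 14, 46)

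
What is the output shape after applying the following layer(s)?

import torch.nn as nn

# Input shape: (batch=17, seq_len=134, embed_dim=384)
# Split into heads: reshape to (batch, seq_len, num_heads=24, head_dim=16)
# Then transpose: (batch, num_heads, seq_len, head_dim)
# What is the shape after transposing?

Input shape: (17, 134, 384)
  -> after reshape: (17, 134, 24, 16)
Output shape: (17, 24, 134, 16)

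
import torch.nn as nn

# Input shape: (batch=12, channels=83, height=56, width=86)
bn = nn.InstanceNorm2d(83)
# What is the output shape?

Input shape: (12, 83, 56, 86)
Output shape: (12, 83, 56, 86)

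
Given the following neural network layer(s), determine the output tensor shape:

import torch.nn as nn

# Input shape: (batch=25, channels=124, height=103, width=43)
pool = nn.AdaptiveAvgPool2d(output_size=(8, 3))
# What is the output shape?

Input shape: (25, 124, 103, 43)
Output shape: (25, 124, 8, 3)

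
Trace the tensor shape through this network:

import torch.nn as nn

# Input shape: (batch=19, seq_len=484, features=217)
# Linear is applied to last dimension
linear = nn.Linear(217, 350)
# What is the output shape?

Input shape: (19, 484, 217)
Output shape: (19, 484, 350)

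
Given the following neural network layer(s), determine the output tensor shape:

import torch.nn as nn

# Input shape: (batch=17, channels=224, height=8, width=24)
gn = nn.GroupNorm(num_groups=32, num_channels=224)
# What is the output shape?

Input shape: (17, 224, 8, 24)
Output shape: (17, 224, 8, 24)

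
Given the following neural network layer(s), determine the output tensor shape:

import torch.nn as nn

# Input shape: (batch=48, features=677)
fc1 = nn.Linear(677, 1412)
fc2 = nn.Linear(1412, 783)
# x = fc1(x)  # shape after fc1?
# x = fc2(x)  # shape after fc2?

Input shape: (48, 677)
  -> after fc1: (48, 1412)
Output shape: (48, 783)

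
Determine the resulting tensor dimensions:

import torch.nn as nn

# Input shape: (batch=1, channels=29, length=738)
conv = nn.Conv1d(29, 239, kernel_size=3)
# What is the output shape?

Input shape: (1, 29, 738)
Output shape: (1, 239, 736)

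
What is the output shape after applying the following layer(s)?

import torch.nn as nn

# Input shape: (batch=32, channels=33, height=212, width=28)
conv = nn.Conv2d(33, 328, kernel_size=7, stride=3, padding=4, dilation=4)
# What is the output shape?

Input shape: (32, 33, 212, 28)
Output shape: (32, 328, 66, 4)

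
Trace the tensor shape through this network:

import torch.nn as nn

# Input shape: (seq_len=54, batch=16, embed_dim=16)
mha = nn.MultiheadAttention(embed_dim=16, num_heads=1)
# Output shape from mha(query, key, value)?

Input shape: (54, 16, 16)
Output shape: (54, 16, 16)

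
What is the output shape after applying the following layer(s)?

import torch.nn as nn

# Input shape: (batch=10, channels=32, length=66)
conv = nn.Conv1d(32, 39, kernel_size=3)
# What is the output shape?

Input shape: (10, 32, 66)
Output shape: (10, 39, 64)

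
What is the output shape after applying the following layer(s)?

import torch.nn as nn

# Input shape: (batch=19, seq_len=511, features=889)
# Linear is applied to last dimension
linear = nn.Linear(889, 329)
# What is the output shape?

Input shape: (19, 511, 889)
Output shape: (19, 511, 329)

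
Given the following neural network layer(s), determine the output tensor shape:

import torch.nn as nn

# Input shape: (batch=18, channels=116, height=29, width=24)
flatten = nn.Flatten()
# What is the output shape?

Input shape: (18, 116, 29, 24)
Output shape: (18, 80736)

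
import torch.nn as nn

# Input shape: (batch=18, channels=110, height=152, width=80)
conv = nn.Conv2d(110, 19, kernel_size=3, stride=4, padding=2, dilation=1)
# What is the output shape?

Input shape: (18, 110, 152, 80)
Output shape: (18, 19, 39, 21)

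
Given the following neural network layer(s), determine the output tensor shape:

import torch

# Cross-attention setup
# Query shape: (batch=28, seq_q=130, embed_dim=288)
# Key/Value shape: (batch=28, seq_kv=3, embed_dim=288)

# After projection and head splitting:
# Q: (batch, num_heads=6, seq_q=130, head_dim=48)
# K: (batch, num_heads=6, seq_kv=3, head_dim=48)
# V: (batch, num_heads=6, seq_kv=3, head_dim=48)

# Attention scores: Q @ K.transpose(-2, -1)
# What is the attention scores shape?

Input shape: (28, 130, 288)
Output shape: (28, 6, 130, 3)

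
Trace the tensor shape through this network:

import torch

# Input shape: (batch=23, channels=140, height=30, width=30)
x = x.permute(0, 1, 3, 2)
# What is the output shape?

Input shape: (23, 140, 30, 30)
Output shape: (23, 140, 30, 30)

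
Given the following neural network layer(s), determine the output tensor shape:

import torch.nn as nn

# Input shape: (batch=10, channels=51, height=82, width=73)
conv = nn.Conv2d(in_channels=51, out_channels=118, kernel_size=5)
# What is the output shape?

Input shape: (10, 51, 82, 73)
Output shape: (10, 118, 78, 69)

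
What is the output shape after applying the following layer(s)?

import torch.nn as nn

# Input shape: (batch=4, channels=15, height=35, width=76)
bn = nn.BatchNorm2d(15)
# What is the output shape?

Input shape: (4, 15, 35, 76)
Output shape: (4, 15, 35, 76)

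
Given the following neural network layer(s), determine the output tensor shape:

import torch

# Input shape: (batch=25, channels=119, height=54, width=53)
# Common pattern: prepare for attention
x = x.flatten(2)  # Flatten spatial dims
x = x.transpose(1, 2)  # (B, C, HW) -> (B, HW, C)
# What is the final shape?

Input shape: (25, 119, 54, 53)
  -> after flatten(2): (25, 119, 2862)
Output shape: (25, 2862, 119)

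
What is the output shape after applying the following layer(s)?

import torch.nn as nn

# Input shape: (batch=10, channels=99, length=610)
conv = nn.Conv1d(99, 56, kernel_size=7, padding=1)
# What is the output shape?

Input shape: (10, 99, 610)
Output shape: (10, 56, 606)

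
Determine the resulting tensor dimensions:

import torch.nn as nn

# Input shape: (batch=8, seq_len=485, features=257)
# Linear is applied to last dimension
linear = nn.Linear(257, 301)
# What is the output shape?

Input shape: (8, 485, 257)
Output shape: (8, 485, 301)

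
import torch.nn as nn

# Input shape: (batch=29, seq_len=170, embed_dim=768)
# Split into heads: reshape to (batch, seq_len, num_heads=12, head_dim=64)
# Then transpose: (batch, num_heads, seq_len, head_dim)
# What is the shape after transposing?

Input shape: (29, 170, 768)
  -> after reshape: (29, 170, 12, 64)
Output shape: (29, 12, 170, 64)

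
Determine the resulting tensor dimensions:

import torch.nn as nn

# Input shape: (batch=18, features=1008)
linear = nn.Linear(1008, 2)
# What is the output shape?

Input shape: (18, 1008)
Output shape: (18, 2)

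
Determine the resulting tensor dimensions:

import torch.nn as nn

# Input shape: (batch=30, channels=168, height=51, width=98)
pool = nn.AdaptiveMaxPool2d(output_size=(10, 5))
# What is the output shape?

Input shape: (30, 168, 51, 98)
Output shape: (30, 168, 10, 5)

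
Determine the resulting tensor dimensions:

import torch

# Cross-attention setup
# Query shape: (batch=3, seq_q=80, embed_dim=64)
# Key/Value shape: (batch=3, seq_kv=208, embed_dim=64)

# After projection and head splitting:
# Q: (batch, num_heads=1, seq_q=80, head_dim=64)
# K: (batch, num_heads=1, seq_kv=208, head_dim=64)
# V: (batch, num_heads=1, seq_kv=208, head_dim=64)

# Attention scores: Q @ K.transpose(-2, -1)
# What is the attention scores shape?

Input shape: (3, 80, 64)
Output shape: (3, 1, 80, 208)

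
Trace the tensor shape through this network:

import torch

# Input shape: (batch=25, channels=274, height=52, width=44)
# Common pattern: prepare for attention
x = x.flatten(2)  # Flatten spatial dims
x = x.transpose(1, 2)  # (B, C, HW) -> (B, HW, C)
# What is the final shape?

Input shape: (25, 274, 52, 44)
  -> after flatten(2): (25, 274, 2288)
Output shape: (25, 2288, 274)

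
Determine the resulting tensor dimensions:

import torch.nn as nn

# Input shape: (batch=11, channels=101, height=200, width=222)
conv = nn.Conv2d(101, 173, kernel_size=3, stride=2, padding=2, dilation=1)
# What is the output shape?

Input shape: (11, 101, 200, 222)
Output shape: (11, 173, 101, 112)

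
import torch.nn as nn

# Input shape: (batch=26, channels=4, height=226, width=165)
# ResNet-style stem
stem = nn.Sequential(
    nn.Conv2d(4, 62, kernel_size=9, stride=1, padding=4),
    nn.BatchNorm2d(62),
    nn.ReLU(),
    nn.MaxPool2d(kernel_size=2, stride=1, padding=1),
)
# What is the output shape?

Input shape: (26, 4, 226, 165)
  -> after Conv2d 9x9 stride=1: (26, 62, 226, 165)
Output shape: (26, 62, 227, 166)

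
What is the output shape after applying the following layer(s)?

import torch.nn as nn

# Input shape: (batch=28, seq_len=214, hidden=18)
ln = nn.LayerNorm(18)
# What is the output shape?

Input shape: (28, 214, 18)
Output shape: (28, 214, 18)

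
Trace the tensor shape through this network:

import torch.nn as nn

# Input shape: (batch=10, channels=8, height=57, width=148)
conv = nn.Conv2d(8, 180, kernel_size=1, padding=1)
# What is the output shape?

Input shape: (10, 8, 57, 148)
Output shape: (10, 180, 59, 150)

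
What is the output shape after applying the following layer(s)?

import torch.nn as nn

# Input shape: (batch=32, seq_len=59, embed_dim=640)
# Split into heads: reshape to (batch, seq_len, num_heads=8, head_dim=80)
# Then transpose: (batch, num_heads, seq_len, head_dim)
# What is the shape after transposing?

Input shape: (32, 59, 640)
  -> after reshape: (32, 59, 8, 80)
Output shape: (32, 8, 59, 80)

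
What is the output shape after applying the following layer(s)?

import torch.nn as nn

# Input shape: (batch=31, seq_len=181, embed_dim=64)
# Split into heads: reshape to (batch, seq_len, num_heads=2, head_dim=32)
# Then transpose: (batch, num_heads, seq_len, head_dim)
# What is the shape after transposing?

Input shape: (31, 181, 64)
  -> after reshape: (31, 181, 2, 32)
Output shape: (31, 2, 181, 32)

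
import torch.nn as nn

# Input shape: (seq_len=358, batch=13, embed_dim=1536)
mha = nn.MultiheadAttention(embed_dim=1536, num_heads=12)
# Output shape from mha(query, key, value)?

Input shape: (358, 13, 1536)
Output shape: (358, 13, 1536)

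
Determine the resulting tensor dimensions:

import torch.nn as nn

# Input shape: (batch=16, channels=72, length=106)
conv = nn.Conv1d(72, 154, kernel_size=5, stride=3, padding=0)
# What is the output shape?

Input shape: (16, 72, 106)
Output shape: (16, 154, 34)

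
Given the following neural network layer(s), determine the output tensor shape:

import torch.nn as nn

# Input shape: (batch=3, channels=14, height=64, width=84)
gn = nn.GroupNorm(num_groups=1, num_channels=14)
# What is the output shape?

Input shape: (3, 14, 64, 84)
Output shape: (3, 14, 64, 84)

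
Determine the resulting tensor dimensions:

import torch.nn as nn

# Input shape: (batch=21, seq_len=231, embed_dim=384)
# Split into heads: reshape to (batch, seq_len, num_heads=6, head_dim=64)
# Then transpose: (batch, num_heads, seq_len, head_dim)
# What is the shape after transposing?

Input shape: (21, 231, 384)
  -> after reshape: (21, 231, 6, 64)
Output shape: (21, 6, 231, 64)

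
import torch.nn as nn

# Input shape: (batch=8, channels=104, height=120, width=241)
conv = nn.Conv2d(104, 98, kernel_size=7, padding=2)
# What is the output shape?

Input shape: (8, 104, 120, 241)
Output shape: (8, 98, 118, 239)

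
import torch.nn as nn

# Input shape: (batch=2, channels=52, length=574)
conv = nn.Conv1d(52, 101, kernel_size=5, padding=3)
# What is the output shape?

Input shape: (2, 52, 574)
Output shape: (2, 101, 576)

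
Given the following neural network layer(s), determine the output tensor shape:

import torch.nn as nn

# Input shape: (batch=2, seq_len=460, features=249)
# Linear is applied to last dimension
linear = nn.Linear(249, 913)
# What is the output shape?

Input shape: (2, 460, 249)
Output shape: (2, 460, 913)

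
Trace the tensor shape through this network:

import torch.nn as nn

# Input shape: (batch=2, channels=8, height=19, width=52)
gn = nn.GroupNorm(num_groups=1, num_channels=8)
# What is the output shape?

Input shape: (2, 8, 19, 52)
Output shape: (2, 8, 19, 52)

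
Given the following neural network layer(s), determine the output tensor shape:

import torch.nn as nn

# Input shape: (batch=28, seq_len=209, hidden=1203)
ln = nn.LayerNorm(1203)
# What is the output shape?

Input shape: (28, 209, 1203)
Output shape: (28, 209, 1203)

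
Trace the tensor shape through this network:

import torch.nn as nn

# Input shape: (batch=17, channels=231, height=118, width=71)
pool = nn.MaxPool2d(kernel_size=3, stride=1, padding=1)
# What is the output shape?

Input shape: (17, 231, 118, 71)
Output shape: (17, 231, 118, 71)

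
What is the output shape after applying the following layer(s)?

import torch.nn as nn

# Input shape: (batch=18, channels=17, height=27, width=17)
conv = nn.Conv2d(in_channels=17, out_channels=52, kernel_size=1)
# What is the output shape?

Input shape: (18, 17, 27, 17)
Output shape: (18, 52, 27, 17)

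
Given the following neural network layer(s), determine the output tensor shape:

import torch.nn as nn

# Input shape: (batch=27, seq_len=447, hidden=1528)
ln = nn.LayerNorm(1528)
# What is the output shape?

Input shape: (27, 447, 1528)
Output shape: (27, 447, 1528)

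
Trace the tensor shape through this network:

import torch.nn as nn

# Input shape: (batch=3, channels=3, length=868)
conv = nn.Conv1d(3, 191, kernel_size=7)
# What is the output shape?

Input shape: (3, 3, 868)
Output shape: (3, 191, 862)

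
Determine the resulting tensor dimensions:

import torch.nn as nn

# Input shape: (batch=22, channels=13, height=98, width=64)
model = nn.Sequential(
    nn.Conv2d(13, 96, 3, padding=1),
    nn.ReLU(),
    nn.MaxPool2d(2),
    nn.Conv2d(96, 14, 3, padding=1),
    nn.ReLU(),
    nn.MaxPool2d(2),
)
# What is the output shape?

Input shape: (22, 13, 98, 64)
  -> after first Conv2d: (22, 96, 98, 64)
  -> after first MaxPool2d: (22, 96, 49, 32)
  -> after second Conv2d: (22, 14, 49, 32)
Output shape: (22, 14, 24, 16)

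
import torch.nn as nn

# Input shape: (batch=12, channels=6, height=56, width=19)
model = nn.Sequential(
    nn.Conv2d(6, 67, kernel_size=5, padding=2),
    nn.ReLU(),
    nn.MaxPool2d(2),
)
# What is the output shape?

Input shape: (12, 6, 56, 19)
  -> after Conv2d: (12, 67, 56, 19)
  -> after ReLU: (12, 67, 56, 19)
Output shape: (12, 67, 28, 9)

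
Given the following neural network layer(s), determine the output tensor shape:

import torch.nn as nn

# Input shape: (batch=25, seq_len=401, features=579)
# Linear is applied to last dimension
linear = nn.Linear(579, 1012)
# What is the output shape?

Input shape: (25, 401, 579)
Output shape: (25, 401, 1012)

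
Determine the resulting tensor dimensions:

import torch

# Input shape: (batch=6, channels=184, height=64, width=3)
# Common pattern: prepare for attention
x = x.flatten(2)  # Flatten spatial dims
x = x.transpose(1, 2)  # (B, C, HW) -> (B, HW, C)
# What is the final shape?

Input shape: (6, 184, 64, 3)
  -> after flatten(2): (6, 184, 192)
Output shape: (6, 192, 184)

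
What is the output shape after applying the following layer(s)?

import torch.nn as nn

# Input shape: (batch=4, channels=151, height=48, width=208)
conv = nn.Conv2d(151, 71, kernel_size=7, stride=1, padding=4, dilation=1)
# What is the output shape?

Input shape: (4, 151, 48, 208)
Output shape: (4, 71, 50, 210)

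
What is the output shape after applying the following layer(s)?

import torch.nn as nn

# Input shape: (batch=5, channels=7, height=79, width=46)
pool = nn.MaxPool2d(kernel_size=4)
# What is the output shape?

Input shape: (5, 7, 79, 46)
Output shape: (5, 7, 19, 11)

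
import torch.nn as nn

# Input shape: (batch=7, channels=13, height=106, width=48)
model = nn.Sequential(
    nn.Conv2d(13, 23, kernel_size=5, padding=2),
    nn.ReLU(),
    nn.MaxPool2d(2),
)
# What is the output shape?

Input shape: (7, 13, 106, 48)
  -> after Conv2d: (7, 23, 106, 48)
  -> after ReLU: (7, 23, 106, 48)
Output shape: (7, 23, 53, 24)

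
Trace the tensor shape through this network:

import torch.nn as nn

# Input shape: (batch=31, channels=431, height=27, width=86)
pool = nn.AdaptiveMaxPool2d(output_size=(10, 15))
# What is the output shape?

Input shape: (31, 431, 27, 86)
Output shape: (31, 431, 10, 15)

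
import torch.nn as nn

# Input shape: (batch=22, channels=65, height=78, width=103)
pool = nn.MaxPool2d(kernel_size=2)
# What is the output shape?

Input shape: (22, 65, 78, 103)
Output shape: (22, 65, 39, 51)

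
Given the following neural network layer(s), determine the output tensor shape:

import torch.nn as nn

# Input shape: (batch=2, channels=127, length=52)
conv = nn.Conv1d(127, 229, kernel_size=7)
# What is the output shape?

Input shape: (2, 127, 52)
Output shape: (2, 229, 46)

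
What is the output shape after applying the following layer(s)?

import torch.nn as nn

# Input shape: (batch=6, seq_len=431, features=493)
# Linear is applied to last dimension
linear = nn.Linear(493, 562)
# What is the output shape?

Input shape: (6, 431, 493)
Output shape: (6, 431, 562)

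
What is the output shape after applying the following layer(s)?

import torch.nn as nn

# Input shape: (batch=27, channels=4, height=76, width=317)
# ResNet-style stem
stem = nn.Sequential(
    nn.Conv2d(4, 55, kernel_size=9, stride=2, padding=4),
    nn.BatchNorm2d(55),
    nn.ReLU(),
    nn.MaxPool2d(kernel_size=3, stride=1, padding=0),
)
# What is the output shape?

Input shape: (27, 4, 76, 317)
  -> after Conv2d 9x9 stride=2: (27, 55, 38, 159)
Output shape: (27, 55, 36, 157)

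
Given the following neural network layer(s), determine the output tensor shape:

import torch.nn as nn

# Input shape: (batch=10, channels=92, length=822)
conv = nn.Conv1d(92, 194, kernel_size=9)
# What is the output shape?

Input shape: (10, 92, 822)
Output shape: (10, 194, 814)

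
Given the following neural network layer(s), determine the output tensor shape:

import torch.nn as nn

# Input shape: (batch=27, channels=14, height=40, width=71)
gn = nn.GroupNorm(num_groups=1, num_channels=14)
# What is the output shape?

Input shape: (27, 14, 40, 71)
Output shape: (27, 14, 40, 71)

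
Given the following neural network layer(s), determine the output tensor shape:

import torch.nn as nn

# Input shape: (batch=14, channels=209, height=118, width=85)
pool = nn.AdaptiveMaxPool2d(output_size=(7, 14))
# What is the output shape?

Input shape: (14, 209, 118, 85)
Output shape: (14, 209, 7, 14)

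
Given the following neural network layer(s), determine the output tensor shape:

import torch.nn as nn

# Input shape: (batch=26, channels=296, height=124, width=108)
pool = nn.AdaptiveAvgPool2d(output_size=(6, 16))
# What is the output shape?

Input shape: (26, 296, 124, 108)
Output shape: (26, 296, 6, 16)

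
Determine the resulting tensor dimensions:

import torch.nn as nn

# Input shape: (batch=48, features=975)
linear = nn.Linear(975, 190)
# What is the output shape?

Input shape: (48, 975)
Output shape: (48, 190)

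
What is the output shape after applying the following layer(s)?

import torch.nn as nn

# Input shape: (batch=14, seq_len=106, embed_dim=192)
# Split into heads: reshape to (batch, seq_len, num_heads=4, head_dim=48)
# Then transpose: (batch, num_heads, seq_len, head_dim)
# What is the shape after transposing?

Input shape: (14, 106, 192)
  -> after reshape: (14, 106, 4, 48)
Output shape: (14, 4, 106, 48)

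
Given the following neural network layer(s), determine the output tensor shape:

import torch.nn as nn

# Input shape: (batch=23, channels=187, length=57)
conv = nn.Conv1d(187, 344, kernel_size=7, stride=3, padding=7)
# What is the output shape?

Input shape: (23, 187, 57)
Output shape: (23, 344, 22)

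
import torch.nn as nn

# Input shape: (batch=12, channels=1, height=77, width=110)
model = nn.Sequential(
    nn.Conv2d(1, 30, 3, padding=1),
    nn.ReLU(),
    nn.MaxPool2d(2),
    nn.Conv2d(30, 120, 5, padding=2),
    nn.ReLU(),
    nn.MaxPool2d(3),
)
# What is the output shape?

Input shape: (12, 1, 77, 110)
  -> after first Conv2d: (12, 30, 77, 110)
  -> after first MaxPool2d: (12, 30, 38, 55)
  -> after second Conv2d: (12, 120, 38, 55)
Output shape: (12, 120, 12, 18)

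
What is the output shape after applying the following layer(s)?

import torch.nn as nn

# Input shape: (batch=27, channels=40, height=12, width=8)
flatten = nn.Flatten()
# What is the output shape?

Input shape: (27, 40, 12, 8)
Output shape: (27, 3840)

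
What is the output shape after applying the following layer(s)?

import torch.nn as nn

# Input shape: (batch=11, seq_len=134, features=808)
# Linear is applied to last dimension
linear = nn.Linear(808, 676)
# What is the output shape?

Input shape: (11, 134, 808)
Output shape: (11, 134, 676)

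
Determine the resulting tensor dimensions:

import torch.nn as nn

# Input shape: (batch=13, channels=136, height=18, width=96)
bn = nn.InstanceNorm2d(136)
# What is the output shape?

Input shape: (13, 136, 18, 96)
Output shape: (13, 136, 18, 96)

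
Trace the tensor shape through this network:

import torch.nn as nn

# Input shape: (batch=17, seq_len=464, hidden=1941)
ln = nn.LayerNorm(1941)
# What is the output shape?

Input shape: (17, 464, 1941)
Output shape: (17, 464, 1941)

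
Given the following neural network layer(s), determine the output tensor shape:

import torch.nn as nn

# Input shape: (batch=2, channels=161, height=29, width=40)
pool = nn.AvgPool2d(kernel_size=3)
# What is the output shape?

Input shape: (2, 161, 29, 40)
Output shape: (2, 161, 9, 13)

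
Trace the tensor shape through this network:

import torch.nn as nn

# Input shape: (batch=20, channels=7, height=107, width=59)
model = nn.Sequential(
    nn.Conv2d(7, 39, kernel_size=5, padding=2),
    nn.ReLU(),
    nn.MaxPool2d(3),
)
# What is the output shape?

Input shape: (20, 7, 107, 59)
  -> after Conv2d: (20, 39, 107, 59)
  -> after ReLU: (20, 39, 107, 59)
Output shape: (20, 39, 35, 19)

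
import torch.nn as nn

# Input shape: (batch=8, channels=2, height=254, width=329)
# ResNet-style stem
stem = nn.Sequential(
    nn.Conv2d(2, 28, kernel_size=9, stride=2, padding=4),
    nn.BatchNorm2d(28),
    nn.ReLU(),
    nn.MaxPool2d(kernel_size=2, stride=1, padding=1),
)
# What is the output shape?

Input shape: (8, 2, 254, 329)
  -> after Conv2d 9x9 stride=2: (8, 28, 127, 165)
Output shape: (8, 28, 128, 166)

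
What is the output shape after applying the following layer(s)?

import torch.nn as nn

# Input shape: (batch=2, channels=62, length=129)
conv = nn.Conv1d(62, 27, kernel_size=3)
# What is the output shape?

Input shape: (2, 62, 129)
Output shape: (2, 27, 127)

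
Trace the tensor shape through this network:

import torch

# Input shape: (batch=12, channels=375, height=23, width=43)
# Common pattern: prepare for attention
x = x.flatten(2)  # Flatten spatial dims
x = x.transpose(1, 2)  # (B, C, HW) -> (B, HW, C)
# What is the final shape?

Input shape: (12, 375, 23, 43)
  -> after flatten(2): (12, 375, 989)
Output shape: (12, 989, 375)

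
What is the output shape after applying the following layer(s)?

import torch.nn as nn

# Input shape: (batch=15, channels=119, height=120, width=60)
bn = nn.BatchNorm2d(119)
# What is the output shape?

Input shape: (15, 119, 120, 60)
Output shape: (15, 119, 120, 60)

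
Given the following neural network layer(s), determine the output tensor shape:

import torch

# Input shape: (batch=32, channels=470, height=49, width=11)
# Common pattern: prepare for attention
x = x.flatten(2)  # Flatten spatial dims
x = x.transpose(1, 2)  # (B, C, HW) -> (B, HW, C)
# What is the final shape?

Input shape: (32, 470, 49, 11)
  -> after flatten(2): (32, 470, 539)
Output shape: (32, 539, 470)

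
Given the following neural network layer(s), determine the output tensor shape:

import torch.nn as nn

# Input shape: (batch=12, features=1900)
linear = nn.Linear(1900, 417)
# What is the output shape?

Input shape: (12, 1900)
Output shape: (12, 417)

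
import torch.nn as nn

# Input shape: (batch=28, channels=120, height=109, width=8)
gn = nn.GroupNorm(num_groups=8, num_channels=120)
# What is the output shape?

Input shape: (28, 120, 109, 8)
Output shape: (28, 120, 109, 8)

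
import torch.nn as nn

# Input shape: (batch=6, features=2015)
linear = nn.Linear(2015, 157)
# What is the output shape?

Input shape: (6, 2015)
Output shape: (6, 157)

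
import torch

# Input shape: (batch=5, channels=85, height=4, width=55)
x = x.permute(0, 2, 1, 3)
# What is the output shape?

Input shape: (5, 85, 4, 55)
Output shape: (5, 4, 85, 55)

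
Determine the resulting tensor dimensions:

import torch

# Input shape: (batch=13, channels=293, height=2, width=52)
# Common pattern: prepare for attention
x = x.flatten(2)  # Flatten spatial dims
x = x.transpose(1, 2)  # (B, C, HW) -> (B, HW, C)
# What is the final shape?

Input shape: (13, 293, 2, 52)
  -> after flatten(2): (13, 293, 104)
Output shape: (13, 104, 293)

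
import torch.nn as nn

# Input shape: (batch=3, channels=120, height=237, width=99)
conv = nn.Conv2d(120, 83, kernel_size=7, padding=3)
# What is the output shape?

Input shape: (3, 120, 237, 99)
Output shape: (3, 83, 237, 99)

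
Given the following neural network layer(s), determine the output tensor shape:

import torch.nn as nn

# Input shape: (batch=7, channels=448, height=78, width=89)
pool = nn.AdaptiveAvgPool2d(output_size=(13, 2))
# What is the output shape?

Input shape: (7, 448, 78, 89)
Output shape: (7, 448, 13, 2)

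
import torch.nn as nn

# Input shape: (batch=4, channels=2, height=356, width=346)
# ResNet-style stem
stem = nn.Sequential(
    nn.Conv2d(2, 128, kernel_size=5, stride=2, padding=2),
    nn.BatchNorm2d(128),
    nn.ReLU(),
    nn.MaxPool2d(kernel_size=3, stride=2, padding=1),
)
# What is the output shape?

Input shape: (4, 2, 356, 346)
  -> after Conv2d 5x5 stride=2: (4, 128, 178, 173)
Output shape: (4, 128, 89, 87)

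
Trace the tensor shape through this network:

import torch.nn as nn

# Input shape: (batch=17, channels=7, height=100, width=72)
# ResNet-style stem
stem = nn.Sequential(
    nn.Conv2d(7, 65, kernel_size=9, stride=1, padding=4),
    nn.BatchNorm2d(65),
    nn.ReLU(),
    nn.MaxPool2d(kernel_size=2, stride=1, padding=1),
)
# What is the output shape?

Input shape: (17, 7, 100, 72)
  -> after Conv2d 9x9 stride=1: (17, 65, 100, 72)
Output shape: (17, 65, 101, 73)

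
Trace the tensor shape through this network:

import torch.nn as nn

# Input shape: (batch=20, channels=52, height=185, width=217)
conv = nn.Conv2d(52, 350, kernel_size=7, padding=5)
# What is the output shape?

Input shape: (20, 52, 185, 217)
Output shape: (20, 350, 189, 221)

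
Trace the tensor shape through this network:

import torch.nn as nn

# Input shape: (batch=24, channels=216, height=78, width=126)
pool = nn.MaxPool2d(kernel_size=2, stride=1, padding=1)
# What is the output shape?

Input shape: (24, 216, 78, 126)
Output shape: (24, 216, 79, 127)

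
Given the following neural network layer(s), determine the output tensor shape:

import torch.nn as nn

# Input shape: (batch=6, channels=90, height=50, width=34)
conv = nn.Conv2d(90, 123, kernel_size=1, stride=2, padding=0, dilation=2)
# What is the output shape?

Input shape: (6, 90, 50, 34)
Output shape: (6, 123, 25, 17)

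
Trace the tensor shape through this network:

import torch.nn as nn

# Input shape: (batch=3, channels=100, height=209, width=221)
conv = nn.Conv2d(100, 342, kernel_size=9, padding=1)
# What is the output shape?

Input shape: (3, 100, 209, 221)
Output shape: (3, 342, 203, 215)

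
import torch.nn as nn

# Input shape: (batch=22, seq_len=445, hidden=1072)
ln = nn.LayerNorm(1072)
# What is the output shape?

Input shape: (22, 445, 1072)
Output shape: (22, 445, 1072)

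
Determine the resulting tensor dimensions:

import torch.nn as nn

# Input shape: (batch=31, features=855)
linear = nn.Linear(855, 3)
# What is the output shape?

Input shape: (31, 855)
Output shape: (31, 3)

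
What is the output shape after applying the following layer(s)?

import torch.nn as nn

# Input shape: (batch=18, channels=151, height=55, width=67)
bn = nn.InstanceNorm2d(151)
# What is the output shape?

Input shape: (18, 151, 55, 67)
Output shape: (18, 151, 55, 67)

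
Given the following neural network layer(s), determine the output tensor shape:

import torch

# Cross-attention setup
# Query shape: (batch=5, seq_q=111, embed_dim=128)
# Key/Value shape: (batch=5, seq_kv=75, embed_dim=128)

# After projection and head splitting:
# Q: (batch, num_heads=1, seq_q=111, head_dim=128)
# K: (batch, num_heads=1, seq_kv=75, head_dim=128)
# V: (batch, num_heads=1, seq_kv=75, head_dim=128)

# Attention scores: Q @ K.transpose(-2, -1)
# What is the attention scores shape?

Input shape: (5, 111, 128)
Output shape: (5, 1, 111, 75)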